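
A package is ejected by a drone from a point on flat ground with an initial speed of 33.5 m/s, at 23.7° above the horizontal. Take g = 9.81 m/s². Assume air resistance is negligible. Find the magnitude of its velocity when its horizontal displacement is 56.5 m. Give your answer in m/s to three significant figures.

vₓ = 33.50 cos 23.7° = 30.67 m/s; v_y0 = 33.50 sin 23.7° = 13.47 m/s.
Time to reach x = 56.5 m: t = x/vₓ = 56.5/30.67 = 1.842 s.
Vertical velocity there: v_y = v_y0 − g t = 13.47 − 9.81 × 1.842 = −4.604 m/s.
Speed: √(vₓ² + v_y²) = √(30.67² + 4.604²) = 31.02 m/s.

31.0 m/s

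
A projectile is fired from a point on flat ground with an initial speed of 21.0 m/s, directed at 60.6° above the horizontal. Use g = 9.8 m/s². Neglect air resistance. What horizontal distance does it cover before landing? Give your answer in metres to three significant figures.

38.5 m

Components: vₓ = 21.00 cos 60.6° = 10.31 m/s, v_y0 = 21.00 sin 60.6° = 18.30 m/s.
Flight time T = 2 v_y0 / g = 3.734 s.
Range: R = vₓ T = 10.31 × 3.734 = 38.49 m.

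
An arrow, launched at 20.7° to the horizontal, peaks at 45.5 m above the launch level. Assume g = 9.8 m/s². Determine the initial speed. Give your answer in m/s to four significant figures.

At the peak v_y = 0, so v_y0 = √(2gH) = √(2 × 9.80 × 45.5) = 29.86 m/s.
v_y0 = v₀ sin θ ⇒ v₀ = 29.86 / sin 20.7° = 84.48 m/s.

84.48 m/s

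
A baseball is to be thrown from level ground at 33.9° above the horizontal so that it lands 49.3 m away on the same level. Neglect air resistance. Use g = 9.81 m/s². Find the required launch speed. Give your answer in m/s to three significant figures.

Level-ground range: R = v₀² sin(2θ)/g, so v₀ = √(gR / sin 2θ).
v₀ = √(9.81 × 49.3 / sin 67.80°) = √(483.6 / 0.9259) = √522.35 = 22.86 m/s.

22.9 m/s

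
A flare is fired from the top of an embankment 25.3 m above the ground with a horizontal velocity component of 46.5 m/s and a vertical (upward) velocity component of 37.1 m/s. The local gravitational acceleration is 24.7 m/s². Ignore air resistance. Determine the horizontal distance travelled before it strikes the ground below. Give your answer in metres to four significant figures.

Vertical motion (up positive, ground at y = 0): 12.35 t² − (37.10) t − 25.3 = 0, so t = (37.10 + √(37.10² + 2·24.7·25.3)) / 24.7 = (37.10 + 51.25) / 24.7 = 3.577 s.
Horizontal distance: R = vₓ t = 46.50 × 3.577 = 166.3 m.

166.3 m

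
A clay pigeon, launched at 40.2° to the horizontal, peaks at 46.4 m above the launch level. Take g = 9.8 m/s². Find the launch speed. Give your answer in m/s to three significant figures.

46.7 m/s

At the peak v_y = 0, so v_y0 = √(2gH) = √(2 × 9.80 × 46.4) = 30.16 m/s.
v_y0 = v₀ sin θ ⇒ v₀ = 30.16 / sin 40.2° = 46.72 m/s.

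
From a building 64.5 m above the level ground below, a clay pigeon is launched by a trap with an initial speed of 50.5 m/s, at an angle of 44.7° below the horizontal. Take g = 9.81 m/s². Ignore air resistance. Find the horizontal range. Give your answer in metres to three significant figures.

Horizontal component vₓ = 50.50 cos 44.7° = 35.90 m/s; vertical v_y0 = −35.52 m/s (downward).
With up positive and y = 0 at the ground: y(t) = 64.5 + (−35.52) t − 4.905 t². Setting y = 0 and taking the positive root: t = [−35.52 + √(35.52² + 2·9.81·64.5)] / 9.81 = (−35.52 + 50.27) / 9.81 = 1.504 s.
Horizontal distance: R = vₓ t = 35.90 × 1.504 = 53.97 m.

54.0 m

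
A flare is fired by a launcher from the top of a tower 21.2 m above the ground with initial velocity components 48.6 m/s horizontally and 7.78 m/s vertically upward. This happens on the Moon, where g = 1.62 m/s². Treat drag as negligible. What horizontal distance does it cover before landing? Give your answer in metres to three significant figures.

574 m

Vertical motion (up positive, ground at y = 0): 0.8100 t² − (7.780) t − 21.2 = 0, so t = (7.780 + √(7.780² + 2·1.62·21.2)) / 1.62 = (7.780 + 11.37) / 1.62 = 11.82 s.
Horizontal distance: R = vₓ t = 48.60 × 11.82 = 574.4 m.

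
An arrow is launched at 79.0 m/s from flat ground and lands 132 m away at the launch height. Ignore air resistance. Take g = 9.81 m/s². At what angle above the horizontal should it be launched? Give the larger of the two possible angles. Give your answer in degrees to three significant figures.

84.0°

R = v₀² sin 2θ / g gives sin 2θ = gR/v₀² = 9.81·132/79.0² = 0.2075.
2θ = 11.98° or 180° − 11.98° = 168.0°, so θ = 5.988° or 84.01°.
The larger angle is 84.01°.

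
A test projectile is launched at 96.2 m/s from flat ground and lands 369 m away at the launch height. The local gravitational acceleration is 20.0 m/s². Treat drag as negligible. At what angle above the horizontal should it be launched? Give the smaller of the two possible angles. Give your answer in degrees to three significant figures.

26.4°

R = v₀² sin 2θ / g gives sin 2θ = gR/v₀² = 20.0·369/96.2² = 0.7975.
2θ = 52.89° or 180° − 52.89° = 127.1°, so θ = 26.44° or 63.56°.
The smaller angle is 26.44°.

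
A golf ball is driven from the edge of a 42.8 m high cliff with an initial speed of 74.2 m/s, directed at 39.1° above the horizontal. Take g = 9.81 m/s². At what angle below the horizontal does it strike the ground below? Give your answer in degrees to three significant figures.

vₓ = 74.20 cos 39.1° = 57.58 m/s; v_y0 = 74.20 sin 39.1° = 46.80 m/s.
The projectile lands when y = 42.8 + (46.80) t − ½·9.81·t² = 0. Positive root: t = (46.80 + √(46.80² + 2·9.81·42.8)) / 9.81 = (46.80 + 55.04) / 9.81 = 10.38 s.
At impact: v_y = v_y0 − g t = −55.04 m/s; vₓ = 57.58 m/s.
Angle below horizontal: arctan(|v_y|/vₓ) = arctan(55.04/57.58) = 43.71°.

43.7°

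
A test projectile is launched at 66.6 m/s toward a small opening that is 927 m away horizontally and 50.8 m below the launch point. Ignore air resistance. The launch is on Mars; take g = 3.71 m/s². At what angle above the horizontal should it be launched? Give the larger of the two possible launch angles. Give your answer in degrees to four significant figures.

65.43°

Trajectory: y = x tanθ − g x² (1 + tan²θ)/(2v₀²). With x = 927, y = −50.8, v₀ = 66.6, g = 3.71:
359.4 tan²θ − 927 tanθ + (308.6) = 0.
tanθ = [927 ± √(927² − 4 × 359.4 × (308.6))] / (2 × 359.4) = (927 ± 644.8) / 718.8, giving tanθ = 0.3927 or 2.187.
θ = 21.44° or 65.43°; the larger is 65.43°.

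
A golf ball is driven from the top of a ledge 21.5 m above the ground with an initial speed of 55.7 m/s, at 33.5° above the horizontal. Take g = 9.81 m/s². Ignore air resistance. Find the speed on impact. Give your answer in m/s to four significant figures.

59.37 m/s

Resolve: vₓ = 55.70 cos 33.5° = 46.45 m/s and v_y0 = 55.70 sin 33.5° = 30.74 m/s.
The projectile lands when y = 21.5 + (30.74) t − ½·9.81·t² = 0. Positive root: t = (30.74 + √(30.74² + 2·9.81·21.5)) / 9.81 = (30.74 + 36.97) / 9.81 = 6.903 s.
Vertical velocity at impact: v_y = v_y0 − g t = 30.74 − 9.81 × 6.903 = −36.97 m/s.
Speed: |v| = √(vₓ² + v_y²) = √(46.45² + 36.97²) = 59.37 m/s.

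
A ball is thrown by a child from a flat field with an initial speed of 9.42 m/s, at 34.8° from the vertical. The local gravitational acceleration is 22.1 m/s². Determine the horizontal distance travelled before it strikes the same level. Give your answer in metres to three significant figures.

vₓ = 9.420 sin 34.8° = 5.376 m/s; v_y0 = 9.420 cos 34.8° = 7.735 m/s.
Time aloft: T = 2 v_y0 / g = 2 × 7.735 / 22.1 = 0.7000 s.
Range: R = vₓ T = 5.376 × 0.7000 = 3.763 m.

3.76 m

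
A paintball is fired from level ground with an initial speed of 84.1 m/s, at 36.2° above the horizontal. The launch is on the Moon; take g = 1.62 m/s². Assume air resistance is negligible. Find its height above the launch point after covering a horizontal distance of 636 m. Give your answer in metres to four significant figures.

394.3 m

vₓ = 84.10 cos 36.2° = 67.87 m/s; v_y0 = 84.10 sin 36.2° = 49.67 m/s.
x = vₓ t ⇒ t = 636/67.87 = 9.371 s.
Height: y = v_y0 t − ½ g t² = 49.67 × 9.371 − 0.8100 × 9.371² = 465.5 − 71.14 = 394.3 m.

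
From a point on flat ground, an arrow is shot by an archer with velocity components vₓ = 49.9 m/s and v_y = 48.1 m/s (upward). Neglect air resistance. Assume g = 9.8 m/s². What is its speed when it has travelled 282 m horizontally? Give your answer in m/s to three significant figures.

50.4 m/s

x = vₓ t ⇒ t = 282/49.90 = 5.651 s.
Vertical velocity there: v_y = v_y0 − g t = 48.10 − 9.80 × 5.651 = −7.283 m/s.
Speed: √(vₓ² + v_y²) = √(49.90² + 7.283²) = 50.43 m/s.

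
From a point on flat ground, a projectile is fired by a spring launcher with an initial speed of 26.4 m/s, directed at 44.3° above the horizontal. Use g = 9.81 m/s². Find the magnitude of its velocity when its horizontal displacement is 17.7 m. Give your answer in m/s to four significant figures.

vₓ = 26.40 cos 44.3° = 18.89 m/s; v_y0 = 26.40 sin 44.3° = 18.44 m/s.
At x = 17.7 m, t = x/vₓ = 17.7/18.89 = 0.9368 s.
Vertical velocity there: v_y = v_y0 − g t = 18.44 − 9.81 × 0.9368 = 9.248 m/s.
Speed: √(vₓ² + v_y²) = √(18.89² + 9.248²) = 21.04 m/s.

21.04 m/s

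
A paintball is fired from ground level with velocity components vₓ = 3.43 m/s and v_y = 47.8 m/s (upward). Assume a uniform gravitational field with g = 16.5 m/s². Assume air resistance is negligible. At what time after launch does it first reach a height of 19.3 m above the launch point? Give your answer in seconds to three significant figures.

0.437 s

Set y = v_y0 t − ½ g t² = 19.3: 8.250 t² − 47.80 t + 19.3 = 0.
Quadratic formula: t = (47.80 ± √1647.9) / 16.5 = (47.80 ± 40.59) / 16.5 → t = 0.4367 s or 5.357 s.
The first (ascending) time is 0.4367 s.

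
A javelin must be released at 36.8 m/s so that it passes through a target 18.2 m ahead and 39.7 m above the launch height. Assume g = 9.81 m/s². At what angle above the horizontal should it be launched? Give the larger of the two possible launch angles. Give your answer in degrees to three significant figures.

85.4°

Trajectory: y = x tanθ − g x² (1 + tan²θ)/(2v₀²). With x = 18.2, y = 39.7, v₀ = 36.8, g = 9.81:
1.200 tan²θ − 18.2 tanθ + (40.90) = 0.
tanθ = [18.2 ± √(18.2² − 4 × 1.200 × (40.90))] / (2 × 1.200) = (18.2 ± 11.62) / 2.399, giving tanθ = 2.743 or 12.43.
θ = 69.97° or 85.40°; the larger is 85.40°.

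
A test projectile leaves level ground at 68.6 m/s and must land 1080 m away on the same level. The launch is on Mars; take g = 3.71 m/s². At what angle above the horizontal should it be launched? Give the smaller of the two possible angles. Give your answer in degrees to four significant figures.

29.18°

Level-ground range R = v₀² sin(2θ)/g ⇒ sin(2θ) = gR/v₀² = 3.71 × 1080 / 68.6² = 0.8514.
2θ = 58.37° or 180° − 58.37° = 121.6°, so θ = 29.18° or 60.82°.
The smaller angle is 29.18°.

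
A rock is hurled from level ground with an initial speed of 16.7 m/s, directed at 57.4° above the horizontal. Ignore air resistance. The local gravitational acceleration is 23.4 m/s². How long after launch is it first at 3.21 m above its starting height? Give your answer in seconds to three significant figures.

0.306 s

vₓ = 16.70 cos 57.4° = 8.997 m/s; v_y0 = 16.70 sin 57.4° = 14.07 m/s.
Set y = v_y0 t − ½ g t² = 3.21: 11.70 t² − 14.07 t + 3.21 = 0.
Quadratic formula: t = (14.07 ± √47.707) / 23.4 = (14.07 ± 6.907) / 23.4 → t = 0.3061 s or 0.8964 s.
The first (ascending) time is 0.3061 s.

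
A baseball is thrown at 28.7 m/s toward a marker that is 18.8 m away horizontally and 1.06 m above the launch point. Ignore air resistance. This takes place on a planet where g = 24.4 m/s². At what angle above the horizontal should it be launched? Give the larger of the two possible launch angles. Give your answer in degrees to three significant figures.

72.7°

Trajectory: y = x tanθ − g x² (1 + tan²θ)/(2v₀²). With x = 18.8, y = 1.06, v₀ = 28.7, g = 24.4:
5.235 tan²θ − 18.8 tanθ + (6.295) = 0.
tanθ = [18.8 ± √(18.8² − 4 × 5.235 × (6.295))] / (2 × 5.235) = (18.8 ± 14.89) / 10.47, giving tanθ = 0.3737 or 3.218.
θ = 20.49° or 72.73°; the larger is 72.73°.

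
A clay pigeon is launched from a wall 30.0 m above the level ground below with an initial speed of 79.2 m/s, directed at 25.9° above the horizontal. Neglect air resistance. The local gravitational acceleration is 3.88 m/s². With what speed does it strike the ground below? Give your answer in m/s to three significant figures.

Resolve: vₓ = 79.20 cos 25.9° = 71.24 m/s and v_y0 = 79.20 sin 25.9° = 34.59 m/s.
Vertical motion (up positive, ground at y = 0): 1.940 t² − (34.59) t − 30.0 = 0, so t = (34.59 + √(34.59² + 2·3.88·30.0)) / 3.88 = (34.59 + 37.81) / 3.88 = 18.66 s.
Vertical velocity at impact: v_y = v_y0 − g t = 34.59 − 3.88 × 18.66 = −37.81 m/s.
Speed: |v| = √(vₓ² + v_y²) = √(71.24² + 37.81²) = 80.66 m/s.

80.7 m/s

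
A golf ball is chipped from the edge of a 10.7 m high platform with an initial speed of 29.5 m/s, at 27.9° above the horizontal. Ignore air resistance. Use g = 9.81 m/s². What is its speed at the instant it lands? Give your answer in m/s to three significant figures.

Resolve: vₓ = 29.50 cos 27.9° = 26.07 m/s and v_y0 = 29.50 sin 27.9° = 13.80 m/s.
With up positive and y = 0 at the ground: y(t) = 10.7 + (13.80) t − 4.905 t². Setting y = 0 and taking the positive root: t = [13.80 + √(13.80² + 2·9.81·10.7)] / 9.81 = (13.80 + 20.01) / 9.81 = 3.447 s.
Vertical velocity at impact: v_y = v_y0 − g t = 13.80 − 9.81 × 3.447 = −20.01 m/s.
Speed: |v| = √(vₓ² + v_y²) = √(26.07² + 20.01²) = 32.87 m/s.

32.9 m/s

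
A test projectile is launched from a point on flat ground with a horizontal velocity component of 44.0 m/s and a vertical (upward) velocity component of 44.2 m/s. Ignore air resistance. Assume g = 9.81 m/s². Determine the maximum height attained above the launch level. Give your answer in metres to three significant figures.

99.6 m

At the apex v_y = 0, so H = v_y0²/(2g) = 44.20²/19.62 = 99.57 m.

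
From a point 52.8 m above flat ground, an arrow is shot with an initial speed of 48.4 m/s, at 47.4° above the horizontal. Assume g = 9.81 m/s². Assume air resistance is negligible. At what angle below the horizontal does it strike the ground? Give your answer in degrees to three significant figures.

Horizontal component vₓ = 48.40 cos 47.4° = 32.76 m/s; vertical v_y0 = 48.40 sin 47.4° = 35.63 m/s.
With up positive and y = 0 at the ground: y(t) = 52.8 + (35.63) t − 4.905 t². Setting y = 0 and taking the positive root: t = [35.63 + √(35.63² + 2·9.81·52.8)] / 9.81 = (35.63 + 48.01) / 9.81 = 8.526 s.
At impact: v_y = v_y0 − g t = −48.01 m/s; vₓ = 32.76 m/s.
Angle below horizontal: arctan(|v_y|/vₓ) = arctan(48.01/32.76) = 55.69°.

55.7°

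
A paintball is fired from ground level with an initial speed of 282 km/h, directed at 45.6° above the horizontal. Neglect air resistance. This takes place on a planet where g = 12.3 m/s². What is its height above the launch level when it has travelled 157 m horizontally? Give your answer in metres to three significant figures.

Convert: 282 km/h = 282/3.6 = 78.33 m/s.
Horizontal component vₓ = 78.33 cos 45.6° = 54.81 m/s; vertical v_y0 = 78.33 sin 45.6° = 55.97 m/s.
x = vₓ t ⇒ t = 157/54.81 = 2.865 s.
Height: y = v_y0 t − ½ g t² = 55.97 × 2.865 − 6.150 × 2.865² = 160.3 − 50.47 = 109.9 m.

110 m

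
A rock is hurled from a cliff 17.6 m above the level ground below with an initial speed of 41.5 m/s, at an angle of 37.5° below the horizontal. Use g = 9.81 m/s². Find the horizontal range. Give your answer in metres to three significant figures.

20.5 m

Horizontal component vₓ = 41.50 cos 37.5° = 32.92 m/s; vertical v_y0 = −25.26 m/s (downward).
The projectile lands when y = 17.6 + (−25.26) t − ½·9.81·t² = 0. Positive root: t = (−25.26 + √(25.26² + 2·9.81·17.6)) / 9.81 = (−25.26 + 31.36) / 9.81 = 0.6216 s.
Horizontal distance: R = vₓ t = 32.92 × 0.6216 = 20.47 m.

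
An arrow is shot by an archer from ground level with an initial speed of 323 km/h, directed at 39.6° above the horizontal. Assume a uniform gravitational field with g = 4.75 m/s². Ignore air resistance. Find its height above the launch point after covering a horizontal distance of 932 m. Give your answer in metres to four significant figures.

Convert: 323 km/h = 323/3.6 = 89.72 m/s.
Resolve: vₓ = 89.72 cos 39.6° = 69.13 m/s and v_y0 = 89.72 sin 39.6° = 57.19 m/s.
At x = 932 m, t = x/vₓ = 932/69.13 = 13.48 s.
Height: y = v_y0 t − ½ g t² = 57.19 × 13.48 − 2.375 × 13.48² = 771.0 − 431.7 = 339.4 m.

339.4 m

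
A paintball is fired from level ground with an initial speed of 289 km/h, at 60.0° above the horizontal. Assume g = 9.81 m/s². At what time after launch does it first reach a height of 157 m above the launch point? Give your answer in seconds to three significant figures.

2.82 s

Convert: 289 km/h = 289/3.6 = 80.28 m/s.
vₓ = 80.28 cos 60.0° = 40.14 m/s; v_y0 = 80.28 sin 60.0° = 69.52 m/s.
Require v_y0 t − ½ g t² = 157, i.e. 4.905 t² − 69.52 t + 157 = 0.
Quadratic formula: t = (69.52 ± √1753.1) / 9.81 = (69.52 ± 41.87) / 9.81 → t = 2.819 s or 11.35 s.
The first (ascending) time is 2.819 s.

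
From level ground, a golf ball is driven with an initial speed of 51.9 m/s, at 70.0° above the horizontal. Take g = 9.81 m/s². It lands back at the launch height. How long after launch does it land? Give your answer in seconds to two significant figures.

Components: vₓ = 51.90 cos 70.0° = 17.75 m/s, v_y0 = 51.90 sin 70.0° = 48.77 m/s.
Time of flight on level ground: T = 2 v_y0 / g = 2 × 48.77 / 9.81 = 9.943 s.

9.9 s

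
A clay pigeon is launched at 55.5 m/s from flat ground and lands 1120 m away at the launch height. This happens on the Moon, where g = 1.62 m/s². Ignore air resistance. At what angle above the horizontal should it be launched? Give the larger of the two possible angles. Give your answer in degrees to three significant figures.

Level-ground range R = v₀² sin(2θ)/g ⇒ sin(2θ) = gR/v₀² = 1.62 × 1120 / 55.5² = 0.5890.
2θ = 36.09° or 180° − 36.09° = 143.9°, so θ = 18.04° or 71.96°.
The larger angle is 71.96°.

72.0°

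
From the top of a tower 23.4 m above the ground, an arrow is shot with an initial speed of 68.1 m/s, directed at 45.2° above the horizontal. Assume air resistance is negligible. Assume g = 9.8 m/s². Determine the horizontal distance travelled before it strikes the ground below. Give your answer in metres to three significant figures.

Horizontal component vₓ = 68.10 cos 45.2° = 47.99 m/s; vertical v_y0 = 68.10 sin 45.2° = 48.32 m/s.
The projectile lands when y = 23.4 + (48.32) t − ½·9.80·t² = 0. Positive root: t = (48.32 + √(48.32² + 2·9.80·23.4)) / 9.80 = (48.32 + 52.85) / 9.80 = 10.32 s.
Horizontal distance: R = vₓ t = 47.99 × 10.32 = 495.4 m.

495 m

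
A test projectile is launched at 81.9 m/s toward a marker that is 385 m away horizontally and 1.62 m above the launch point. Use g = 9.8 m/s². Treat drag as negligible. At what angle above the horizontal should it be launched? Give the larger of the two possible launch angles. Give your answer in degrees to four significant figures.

Trajectory: y = x tanθ − g x² (1 + tan²θ)/(2v₀²). With x = 385, y = 1.62, v₀ = 81.9, g = 9.80:
108.3 tan²θ − 385 tanθ + (109.9) = 0.
tanθ = [385 ± √(385² − 4 × 108.3 × (109.9))] / (2 × 108.3) = (385 ± 317.2) / 216.6, giving tanθ = 0.3130 or 3.243.
θ = 17.38° or 72.86°; the larger is 72.86°.

72.86°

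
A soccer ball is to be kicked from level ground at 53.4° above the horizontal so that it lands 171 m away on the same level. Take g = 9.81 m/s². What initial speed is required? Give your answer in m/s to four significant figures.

From R = (v₀² / g) sin 2θ: v₀ = √(gR / sin 2θ).
v₀ = √(9.81 × 171 / sin 106.8°) = √(1678 / 0.9573) = √1752.3 = 41.86 m/s.

41.86 m/s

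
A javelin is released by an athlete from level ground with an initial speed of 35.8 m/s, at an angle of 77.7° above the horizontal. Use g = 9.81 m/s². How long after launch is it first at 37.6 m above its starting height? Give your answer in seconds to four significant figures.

vₓ = 35.80 cos 77.7° = 7.626 m/s; v_y0 = 35.80 sin 77.7° = 34.98 m/s.
Height y(t) = 34.98 t − 4.905 t² = 37.6 gives 4.905 t² − 34.98 t + 37.6 = 0.
t = [34.98 ± √(34.98² − 2·9.81·37.6)] / 9.81 = (34.98 ± 22.04) / 9.81, so t = 1.319 s or t = 5.812 s.
The first (ascending) time is 1.319 s.

1.319 s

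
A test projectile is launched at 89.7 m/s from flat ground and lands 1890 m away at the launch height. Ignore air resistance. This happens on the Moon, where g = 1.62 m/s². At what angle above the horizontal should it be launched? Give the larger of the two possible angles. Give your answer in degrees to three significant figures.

78.8°

Level-ground range R = v₀² sin(2θ)/g ⇒ sin(2θ) = gR/v₀² = 1.62 × 1890 / 89.7² = 0.3805.
2θ = 22.37° or 180° − 22.37° = 157.6°, so θ = 11.18° or 78.82°.
The larger angle is 78.82°.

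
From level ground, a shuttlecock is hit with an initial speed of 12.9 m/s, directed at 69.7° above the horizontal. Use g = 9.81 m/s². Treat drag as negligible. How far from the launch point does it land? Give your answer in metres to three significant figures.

11.0 m

Horizontal component vₓ = 12.90 cos 69.7° = 4.475 m/s; vertical v_y0 = 12.90 sin 69.7° = 12.10 m/s.
Time aloft: T = 2 v_y0 / g = 2 × 12.10 / 9.81 = 2.467 s.
Horizontal distance R = vₓ T = 4.475 × 2.467 = 11.04 m.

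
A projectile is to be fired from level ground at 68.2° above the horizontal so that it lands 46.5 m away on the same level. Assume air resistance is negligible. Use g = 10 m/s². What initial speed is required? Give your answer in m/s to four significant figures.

25.97 m/s

Level-ground range: R = v₀² sin(2θ)/g, so v₀ = √(gR / sin 2θ).
v₀ = √(10.0 × 46.5 / sin 136.4°) = √(465.0 / 0.6896) = √674.28 = 25.97 m/s.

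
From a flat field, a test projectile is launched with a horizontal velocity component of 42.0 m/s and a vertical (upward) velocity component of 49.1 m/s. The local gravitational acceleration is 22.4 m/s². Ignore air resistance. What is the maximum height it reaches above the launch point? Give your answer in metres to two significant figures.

54 m

At the apex v_y = 0, so H = v_y0²/(2g) = 49.10²/44.80 = 53.81 m.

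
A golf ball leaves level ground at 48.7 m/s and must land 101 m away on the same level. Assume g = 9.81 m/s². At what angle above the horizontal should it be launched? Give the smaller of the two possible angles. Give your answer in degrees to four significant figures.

Level-ground range R = v₀² sin(2θ)/g ⇒ sin(2θ) = gR/v₀² = 9.81 × 101 / 48.7² = 0.4178.
2θ = 24.69° or 180° − 24.69° = 155.3°, so θ = 12.35° or 77.65°.
The smaller angle is 12.35°.

12.35°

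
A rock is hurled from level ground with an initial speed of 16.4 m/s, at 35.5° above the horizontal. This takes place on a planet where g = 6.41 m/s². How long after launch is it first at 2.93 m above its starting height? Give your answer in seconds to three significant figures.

vₓ = 16.40 cos 35.5° = 13.35 m/s; v_y0 = 16.40 sin 35.5° = 9.524 m/s.
Height y(t) = 9.524 t − 3.205 t² = 2.93 gives 3.205 t² − 9.524 t + 2.93 = 0.
Quadratic formula: t = (9.524 ± √53.135) / 6.41 = (9.524 ± 7.289) / 6.41 → t = 0.3485 s or 2.623 s.
The first (ascending) time is 0.3485 s.

0.349 s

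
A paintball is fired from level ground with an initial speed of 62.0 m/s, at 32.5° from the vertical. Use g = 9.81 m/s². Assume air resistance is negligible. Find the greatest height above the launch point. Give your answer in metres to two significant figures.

140 m

Horizontal component vₓ = 62.00 sin 32.5° = 33.31 m/s; vertical v_y0 = 62.00 cos 32.5° = 52.29 m/s.
Peak height H = v_y0² / (2g) = 2734.3 / 19.62 = 139.4 m.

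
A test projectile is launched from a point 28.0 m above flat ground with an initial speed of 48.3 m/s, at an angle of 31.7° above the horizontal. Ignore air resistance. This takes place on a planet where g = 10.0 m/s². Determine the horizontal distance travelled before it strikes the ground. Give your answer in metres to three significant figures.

247 m

Horizontal component vₓ = 48.30 cos 31.7° = 41.09 m/s; vertical v_y0 = 48.30 sin 31.7° = 25.38 m/s.
The projectile lands when y = 28.0 + (25.38) t − ½·10.0·t² = 0. Positive root: t = (25.38 + √(25.38² + 2·10.0·28.0)) / 10.0 = (25.38 + 34.70) / 10.0 = 6.008 s.
Horizontal distance: R = vₓ t = 41.09 × 6.008 = 246.9 m.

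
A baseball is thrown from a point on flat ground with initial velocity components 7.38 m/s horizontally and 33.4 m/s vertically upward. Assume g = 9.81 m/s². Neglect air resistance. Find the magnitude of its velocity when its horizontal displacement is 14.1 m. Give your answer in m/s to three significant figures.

At x = 14.1 m, t = x/vₓ = 14.1/7.380 = 1.911 s.
Vertical velocity there: v_y = v_y0 − g t = 33.40 − 9.81 × 1.911 = 14.66 m/s.
Speed: √(vₓ² + v_y²) = √(7.380² + 14.66²) = 16.41 m/s.

16.4 m/s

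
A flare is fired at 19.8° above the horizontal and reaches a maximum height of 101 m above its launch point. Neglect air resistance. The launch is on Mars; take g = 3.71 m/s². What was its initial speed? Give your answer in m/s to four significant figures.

80.82 m/s

At the peak v_y = 0, so v_y0 = √(2gH) = √(2 × 3.71 × 101) = 27.38 m/s.
v_y0 = v₀ sin θ ⇒ v₀ = 27.38 / sin 19.8° = 80.82 m/s.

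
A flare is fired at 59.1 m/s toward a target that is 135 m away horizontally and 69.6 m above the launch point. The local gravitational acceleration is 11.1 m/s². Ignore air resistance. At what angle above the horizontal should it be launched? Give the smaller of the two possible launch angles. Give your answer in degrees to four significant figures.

42.18°

Trajectory: y = x tanθ − g x² (1 + tan²θ)/(2v₀²). With x = 135, y = 69.6, v₀ = 59.1, g = 11.1:
28.96 tan²θ − 135 tanθ + (98.56) = 0.
tanθ = [135 ± √(135² − 4 × 28.96 × (98.56))] / (2 × 28.96) = (135 ± 82.51) / 57.92, giving tanθ = 0.9062 or 3.756.
θ = 42.18° or 75.09°; the smaller is 42.18°.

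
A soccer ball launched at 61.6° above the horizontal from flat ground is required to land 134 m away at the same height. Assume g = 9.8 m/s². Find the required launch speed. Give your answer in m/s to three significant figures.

39.6 m/s

On level ground R = v₀² sin 2θ / g ⇒ v₀ = √(gR / sin 2θ).
v₀ = √(9.80 × 134 / sin 123.2°) = √(1313 / 0.8368) = √1569.4 = 39.62 m/s.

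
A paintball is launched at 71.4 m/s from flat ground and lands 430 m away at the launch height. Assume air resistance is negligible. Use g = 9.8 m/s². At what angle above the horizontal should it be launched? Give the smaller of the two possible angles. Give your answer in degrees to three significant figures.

R = v₀² sin 2θ / g gives sin 2θ = gR/v₀² = 9.80·430/71.4² = 0.8266.
2θ = 55.75° or 180° − 55.75° = 124.2°, so θ = 27.88° or 62.12°.
The smaller angle is 27.88°.

27.9°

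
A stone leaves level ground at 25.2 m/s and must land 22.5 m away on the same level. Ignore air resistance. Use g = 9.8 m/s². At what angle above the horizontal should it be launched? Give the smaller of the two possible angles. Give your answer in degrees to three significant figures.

10.2°

From R = (v₀²/g) sin 2θ: sin 2θ = 9.80 × 22.5 / 635.04 = 0.3472.
2θ = 20.32° or 180° − 20.32° = 159.7°, so θ = 10.16° or 79.84°.
The smaller angle is 10.16°.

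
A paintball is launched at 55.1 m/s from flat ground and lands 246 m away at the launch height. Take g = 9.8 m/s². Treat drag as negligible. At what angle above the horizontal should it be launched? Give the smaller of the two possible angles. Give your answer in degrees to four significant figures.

26.28°

Level-ground range R = v₀² sin(2θ)/g ⇒ sin(2θ) = gR/v₀² = 9.80 × 246 / 55.1² = 0.7941.
2θ = 52.57° or 180° − 52.57° = 127.4°, so θ = 26.28° or 63.72°.
The smaller angle is 26.28°.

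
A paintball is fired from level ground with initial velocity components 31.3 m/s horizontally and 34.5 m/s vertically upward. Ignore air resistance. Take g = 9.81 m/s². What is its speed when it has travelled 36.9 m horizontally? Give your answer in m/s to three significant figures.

38.8 m/s

x = vₓ t ⇒ t = 36.9/31.30 = 1.179 s.
Vertical velocity there: v_y = v_y0 − g t = 34.50 − 9.81 × 1.179 = 22.93 m/s.
Speed: √(vₓ² + v_y²) = √(31.30² + 22.93²) = 38.80 m/s.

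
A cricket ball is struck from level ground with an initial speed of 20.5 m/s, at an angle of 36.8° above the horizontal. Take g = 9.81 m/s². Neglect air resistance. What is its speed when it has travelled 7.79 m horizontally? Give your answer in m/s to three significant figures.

18.1 m/s

Components: vₓ = 20.50 cos 36.8° = 16.41 m/s, v_y0 = 20.50 sin 36.8° = 12.28 m/s.
x = vₓ t ⇒ t = 7.79/16.41 = 0.4746 s.
Vertical velocity there: v_y = v_y0 − g t = 12.28 − 9.81 × 0.4746 = 7.624 m/s.
Speed: √(vₓ² + v_y²) = √(16.41² + 7.624²) = 18.10 m/s.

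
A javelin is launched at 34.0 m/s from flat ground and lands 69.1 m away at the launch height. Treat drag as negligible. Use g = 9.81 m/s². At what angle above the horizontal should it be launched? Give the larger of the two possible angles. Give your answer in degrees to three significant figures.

72.0°

From R = (v₀²/g) sin 2θ: sin 2θ = 9.81 × 69.1 / 1156.0 = 0.5864.
2θ = 35.90° or 180° − 35.90° = 144.1°, so θ = 17.95° or 72.05°.
The larger angle is 72.05°.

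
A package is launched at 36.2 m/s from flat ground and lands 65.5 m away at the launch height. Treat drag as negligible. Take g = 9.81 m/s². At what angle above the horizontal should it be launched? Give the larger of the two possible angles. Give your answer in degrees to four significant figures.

75.32°

Level-ground range R = v₀² sin(2θ)/g ⇒ sin(2θ) = gR/v₀² = 9.81 × 65.5 / 36.2² = 0.4903.
2θ = 29.36° or 180° − 29.36° = 150.6°, so θ = 14.68° or 75.32°.
The larger angle is 75.32°.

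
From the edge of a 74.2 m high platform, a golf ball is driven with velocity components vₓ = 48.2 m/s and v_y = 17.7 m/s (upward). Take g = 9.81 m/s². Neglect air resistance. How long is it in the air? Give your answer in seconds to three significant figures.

6.09 s

The projectile lands when y = 74.2 + (17.70) t − ½·9.81·t² = 0. Positive root: t = (17.70 + √(17.70² + 2·9.81·74.2)) / 9.81 = (17.70 + 42.06) / 9.81 = 6.092 s.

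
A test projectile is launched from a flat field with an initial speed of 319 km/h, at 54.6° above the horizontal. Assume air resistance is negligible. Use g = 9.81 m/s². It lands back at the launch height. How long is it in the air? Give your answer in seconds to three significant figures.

14.7 s

Convert: 319 km/h = 319/3.6 = 88.61 m/s.
vₓ = 88.61 cos 54.6° = 51.33 m/s; v_y0 = 88.61 sin 54.6° = 72.23 m/s.
Landing at launch height ⇒ T = 2 v_y0 / g = 2 × 72.23 / 9.81 = 14.73 s.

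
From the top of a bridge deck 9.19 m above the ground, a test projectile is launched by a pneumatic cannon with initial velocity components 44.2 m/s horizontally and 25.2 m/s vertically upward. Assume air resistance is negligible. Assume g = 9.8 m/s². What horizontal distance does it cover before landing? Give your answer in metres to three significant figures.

242 m

Vertical motion (up positive, ground at y = 0): 4.900 t² − (25.20) t − 9.19 = 0, so t = (25.20 + √(25.20² + 2·9.80·9.19)) / 9.80 = (25.20 + 28.55) / 9.80 = 5.485 s.
Horizontal distance: R = vₓ t = 44.20 × 5.485 = 242.4 m.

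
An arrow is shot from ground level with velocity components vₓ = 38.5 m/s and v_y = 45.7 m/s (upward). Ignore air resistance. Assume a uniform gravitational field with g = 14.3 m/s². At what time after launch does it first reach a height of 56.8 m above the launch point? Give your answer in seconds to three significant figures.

Require v_y0 t − ½ g t² = 56.8, i.e. 7.150 t² − 45.70 t + 56.8 = 0.
t = [45.70 ± √(45.70² − 2·14.3·56.8)] / 14.3 = (45.70 ± 21.54) / 14.3, so t = 1.689 s or t = 4.702 s.
The first (ascending) time is 1.689 s.

1.69 s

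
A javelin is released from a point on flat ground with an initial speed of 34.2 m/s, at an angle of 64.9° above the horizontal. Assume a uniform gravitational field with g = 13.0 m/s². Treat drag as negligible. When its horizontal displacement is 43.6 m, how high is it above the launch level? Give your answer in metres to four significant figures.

vₓ = 34.20 cos 64.9° = 14.51 m/s; v_y0 = 34.20 sin 64.9° = 30.97 m/s.
Time to reach x = 43.6 m: t = x/vₓ = 43.6/14.51 = 3.005 s.
Height: y = v_y0 t − ½ g t² = 30.97 × 3.005 − 6.500 × 3.005² = 93.08 − 58.71 = 34.37 m.

34.37 m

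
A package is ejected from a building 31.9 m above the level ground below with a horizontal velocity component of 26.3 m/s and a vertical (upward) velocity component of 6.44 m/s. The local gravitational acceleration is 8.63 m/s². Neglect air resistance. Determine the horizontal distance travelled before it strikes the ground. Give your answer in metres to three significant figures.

Vertical motion (up positive, ground at y = 0): 4.315 t² − (6.440) t − 31.9 = 0, so t = (6.440 + √(6.440² + 2·8.63·31.9)) / 8.63 = (6.440 + 24.33) / 8.63 = 3.566 s.
Horizontal distance: R = vₓ t = 26.30 × 3.566 = 93.78 m.

93.8 m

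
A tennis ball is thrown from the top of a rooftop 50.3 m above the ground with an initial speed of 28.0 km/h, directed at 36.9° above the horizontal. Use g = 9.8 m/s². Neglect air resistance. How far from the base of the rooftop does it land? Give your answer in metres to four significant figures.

23.11 m

Convert: 28.0 km/h = 28.0/3.6 = 7.778 m/s.
Components: vₓ = 7.778 cos 36.9° = 6.220 m/s, v_y0 = 7.778 sin 36.9° = 4.670 m/s.
Vertical motion (up positive, ground at y = 0): 4.900 t² − (4.670) t − 50.3 = 0, so t = (4.670 + √(4.670² + 2·9.80·50.3)) / 9.80 = (4.670 + 31.74) / 9.80 = 3.716 s.
Horizontal distance: R = vₓ t = 6.220 × 3.716 = 23.11 m.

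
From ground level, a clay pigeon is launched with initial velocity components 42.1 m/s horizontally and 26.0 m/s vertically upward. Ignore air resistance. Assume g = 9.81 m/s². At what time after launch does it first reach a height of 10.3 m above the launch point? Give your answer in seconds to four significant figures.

0.4312 s

Require v_y0 t − ½ g t² = 10.3, i.e. 4.905 t² − 26.00 t + 10.3 = 0.
Quadratic formula: t = (26.00 ± √473.91) / 9.81 = (26.00 ± 21.77) / 9.81 → t = 0.4312 s or 4.869 s.
The first (ascending) time is 0.4312 s.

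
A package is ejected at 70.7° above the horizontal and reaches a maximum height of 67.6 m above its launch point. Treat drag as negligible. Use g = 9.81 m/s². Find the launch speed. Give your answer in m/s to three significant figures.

38.6 m/s

At the peak v_y = 0, so v_y0 = √(2gH) = √(2 × 9.81 × 67.6) = 36.42 m/s.
v_y0 = v₀ sin θ ⇒ v₀ = 36.42 / sin 70.7° = 38.59 m/s.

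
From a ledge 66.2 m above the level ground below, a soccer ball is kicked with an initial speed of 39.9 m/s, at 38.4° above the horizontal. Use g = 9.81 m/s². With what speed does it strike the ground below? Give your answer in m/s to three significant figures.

53.8 m/s

vₓ = 39.90 cos 38.4° = 31.27 m/s; v_y0 = 39.90 sin 38.4° = 24.78 m/s.
Vertical motion (up positive, ground at y = 0): 4.905 t² − (24.78) t − 66.2 = 0, so t = (24.78 + √(24.78² + 2·9.81·66.2)) / 9.81 = (24.78 + 43.74) / 9.81 = 6.985 s.
Vertical velocity at impact: v_y = v_y0 − g t = 24.78 − 9.81 × 6.985 = −43.74 m/s.
Speed: |v| = √(vₓ² + v_y²) = √(31.27² + 43.74²) = 53.77 m/s.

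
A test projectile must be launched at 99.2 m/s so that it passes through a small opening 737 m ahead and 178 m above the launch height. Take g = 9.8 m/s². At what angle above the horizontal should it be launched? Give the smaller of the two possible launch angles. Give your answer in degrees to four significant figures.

Trajectory: y = x tanθ − g x² (1 + tan²θ)/(2v₀²). With x = 737, y = 178, v₀ = 99.2, g = 9.80:
270.5 tan²θ − 737 tanθ + (448.5) = 0.
tanθ = [737 ± √(737² − 4 × 270.5 × (448.5))] / (2 × 270.5) = (737 ± 240.8) / 540.9, giving tanθ = 0.9173 or 1.808.
θ = 42.53° or 61.05°; the smaller is 42.53°.

42.53°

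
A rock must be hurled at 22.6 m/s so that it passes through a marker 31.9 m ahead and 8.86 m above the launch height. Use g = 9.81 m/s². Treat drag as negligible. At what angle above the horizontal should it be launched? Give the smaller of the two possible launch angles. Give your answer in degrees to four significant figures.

Trajectory: y = x tanθ − g x² (1 + tan²θ)/(2v₀²). With x = 31.9, y = 8.86, v₀ = 22.6, g = 9.81:
9.772 tan²θ − 31.9 tanθ + (18.63) = 0.
tanθ = [31.9 ± √(31.9² − 4 × 9.772 × (18.63))] / (2 × 9.772) = (31.9 ± 17.01) / 19.54, giving tanθ = 0.7619 or 2.502.
θ = 37.31° or 68.22°; the smaller is 37.31°.

37.31°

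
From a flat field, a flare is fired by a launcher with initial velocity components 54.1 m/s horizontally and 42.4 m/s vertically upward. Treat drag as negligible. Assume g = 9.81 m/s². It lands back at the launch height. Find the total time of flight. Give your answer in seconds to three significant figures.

Landing at launch height ⇒ T = 2 v_y0 / g = 2 × 42.40 / 9.81 = 8.644 s.

8.64 s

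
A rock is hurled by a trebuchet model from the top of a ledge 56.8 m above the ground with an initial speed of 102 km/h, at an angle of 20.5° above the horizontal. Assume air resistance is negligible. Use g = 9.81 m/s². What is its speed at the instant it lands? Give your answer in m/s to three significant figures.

43.8 m/s

Convert: 102 km/h = 102/3.6 = 28.33 m/s.
Horizontal component vₓ = 28.33 cos 20.5° = 26.54 m/s; vertical v_y0 = 28.33 sin 20.5° = 9.923 m/s.
The projectile lands when y = 56.8 + (9.923) t − ½·9.81·t² = 0. Positive root: t = (9.923 + √(9.923² + 2·9.81·56.8)) / 9.81 = (9.923 + 34.83) / 9.81 = 4.562 s.
Vertical velocity at impact: v_y = v_y0 − g t = 9.923 − 9.81 × 4.562 = −34.83 m/s.
Speed: |v| = √(vₓ² + v_y²) = √(26.54² + 34.83²) = 43.79 m/s.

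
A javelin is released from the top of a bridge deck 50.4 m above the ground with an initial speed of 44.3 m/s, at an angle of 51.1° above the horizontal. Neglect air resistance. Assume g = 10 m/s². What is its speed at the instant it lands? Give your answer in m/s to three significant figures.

54.5 m/s

Components: vₓ = 44.30 cos 51.1° = 27.82 m/s, v_y0 = 44.30 sin 51.1° = 34.48 m/s.
The projectile lands when y = 50.4 + (34.48) t − ½·10.0·t² = 0. Positive root: t = (34.48 + √(34.48² + 2·10.0·50.4)) / 10.0 = (34.48 + 46.87) / 10.0 = 8.134 s.
Vertical velocity at impact: v_y = v_y0 − g t = 34.48 − 10.0 × 8.134 = −46.87 m/s.
Speed: |v| = √(vₓ² + v_y²) = √(27.82² + 46.87²) = 54.50 m/s.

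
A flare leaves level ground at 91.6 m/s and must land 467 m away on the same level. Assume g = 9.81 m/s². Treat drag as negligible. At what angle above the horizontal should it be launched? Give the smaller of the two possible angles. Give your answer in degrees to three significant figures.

From R = (v₀²/g) sin 2θ: sin 2θ = 9.81 × 467 / 8390.6 = 0.5460.
2θ = 33.09° or 180° − 33.09° = 146.9°, so θ = 16.55° or 73.45°.
The smaller angle is 16.55°.

16.5°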